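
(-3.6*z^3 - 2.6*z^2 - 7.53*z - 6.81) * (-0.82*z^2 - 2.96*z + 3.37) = 2.952*z^5 + 12.788*z^4 + 1.7386*z^3 + 19.111*z^2 - 5.2185*z - 22.9497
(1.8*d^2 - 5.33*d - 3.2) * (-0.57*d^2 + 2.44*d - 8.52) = -1.026*d^4 + 7.4301*d^3 - 26.5172*d^2 + 37.6036*d + 27.264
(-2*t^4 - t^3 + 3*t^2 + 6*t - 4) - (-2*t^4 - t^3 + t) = 3*t^2 + 5*t - 4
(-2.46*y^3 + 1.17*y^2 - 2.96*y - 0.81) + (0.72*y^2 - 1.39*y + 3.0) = -2.46*y^3 + 1.89*y^2 - 4.35*y + 2.19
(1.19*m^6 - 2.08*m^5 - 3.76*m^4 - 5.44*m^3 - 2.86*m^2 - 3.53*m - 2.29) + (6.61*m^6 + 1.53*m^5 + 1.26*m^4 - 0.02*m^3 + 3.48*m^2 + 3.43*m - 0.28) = 7.8*m^6 - 0.55*m^5 - 2.5*m^4 - 5.46*m^3 + 0.62*m^2 - 0.0999999999999996*m - 2.57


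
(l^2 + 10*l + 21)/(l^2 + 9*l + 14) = (l + 3)/(l + 2)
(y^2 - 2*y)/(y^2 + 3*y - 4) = y*(y - 2)/(y^2 + 3*y - 4)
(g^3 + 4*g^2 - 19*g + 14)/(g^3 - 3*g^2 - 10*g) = (-g^3 - 4*g^2 + 19*g - 14)/(g*(-g^2 + 3*g + 10))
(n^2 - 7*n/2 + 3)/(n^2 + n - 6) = (n - 3/2)/(n + 3)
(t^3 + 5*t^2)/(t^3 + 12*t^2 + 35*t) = t/(t + 7)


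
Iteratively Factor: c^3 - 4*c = (c - 2)*(c^2 + 2*c) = c*(c - 2)*(c + 2)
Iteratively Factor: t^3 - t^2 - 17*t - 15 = (t - 5)*(t^2 + 4*t + 3) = (t - 5)*(t + 1)*(t + 3)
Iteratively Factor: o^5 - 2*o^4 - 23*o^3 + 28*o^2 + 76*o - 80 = (o - 5)*(o^4 + 3*o^3 - 8*o^2 - 12*o + 16) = (o - 5)*(o + 2)*(o^3 + o^2 - 10*o + 8) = (o - 5)*(o - 2)*(o + 2)*(o^2 + 3*o - 4) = (o - 5)*(o - 2)*(o - 1)*(o + 2)*(o + 4)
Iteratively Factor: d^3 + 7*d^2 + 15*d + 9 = (d + 3)*(d^2 + 4*d + 3) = (d + 3)^2*(d + 1)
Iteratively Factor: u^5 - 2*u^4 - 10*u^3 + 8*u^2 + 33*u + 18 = (u + 1)*(u^4 - 3*u^3 - 7*u^2 + 15*u + 18) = (u + 1)^2*(u^3 - 4*u^2 - 3*u + 18) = (u - 3)*(u + 1)^2*(u^2 - u - 6) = (u - 3)^2*(u + 1)^2*(u + 2)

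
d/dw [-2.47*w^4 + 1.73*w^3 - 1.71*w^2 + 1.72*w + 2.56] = -9.88*w^3 + 5.19*w^2 - 3.42*w + 1.72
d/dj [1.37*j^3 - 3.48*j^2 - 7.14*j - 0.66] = 4.11*j^2 - 6.96*j - 7.14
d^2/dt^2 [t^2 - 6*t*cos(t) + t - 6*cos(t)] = 6*t*cos(t) + 12*sin(t) + 6*cos(t) + 2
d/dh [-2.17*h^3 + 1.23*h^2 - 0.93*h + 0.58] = -6.51*h^2 + 2.46*h - 0.93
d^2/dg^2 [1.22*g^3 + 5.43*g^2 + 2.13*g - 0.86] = 7.32*g + 10.86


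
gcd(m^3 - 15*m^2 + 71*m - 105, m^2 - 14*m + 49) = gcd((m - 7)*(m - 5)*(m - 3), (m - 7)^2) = m - 7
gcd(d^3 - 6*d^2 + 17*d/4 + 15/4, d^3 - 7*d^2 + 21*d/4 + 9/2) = d^2 - d - 3/4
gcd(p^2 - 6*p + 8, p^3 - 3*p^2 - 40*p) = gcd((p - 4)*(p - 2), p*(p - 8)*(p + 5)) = 1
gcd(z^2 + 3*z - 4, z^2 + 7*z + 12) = z + 4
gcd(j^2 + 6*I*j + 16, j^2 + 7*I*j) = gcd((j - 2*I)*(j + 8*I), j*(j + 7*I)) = 1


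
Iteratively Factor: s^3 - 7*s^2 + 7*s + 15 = (s - 3)*(s^2 - 4*s - 5) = (s - 3)*(s + 1)*(s - 5)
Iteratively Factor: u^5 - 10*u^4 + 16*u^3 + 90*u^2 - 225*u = (u - 3)*(u^4 - 7*u^3 - 5*u^2 + 75*u) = (u - 5)*(u - 3)*(u^3 - 2*u^2 - 15*u) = u*(u - 5)*(u - 3)*(u^2 - 2*u - 15) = u*(u - 5)^2*(u - 3)*(u + 3)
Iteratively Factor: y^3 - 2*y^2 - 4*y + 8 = (y + 2)*(y^2 - 4*y + 4) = (y - 2)*(y + 2)*(y - 2)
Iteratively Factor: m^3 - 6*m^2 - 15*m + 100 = (m - 5)*(m^2 - m - 20) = (m - 5)^2*(m + 4)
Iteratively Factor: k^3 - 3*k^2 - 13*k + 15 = (k - 1)*(k^2 - 2*k - 15) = (k - 5)*(k - 1)*(k + 3)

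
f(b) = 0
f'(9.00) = 0.00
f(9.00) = 0.00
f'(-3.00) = 0.00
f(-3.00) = 0.00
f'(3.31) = 0.00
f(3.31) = 0.00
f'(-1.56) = 0.00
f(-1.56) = 0.00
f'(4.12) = 0.00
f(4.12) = 0.00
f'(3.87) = 0.00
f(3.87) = 0.00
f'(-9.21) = 0.00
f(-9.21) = 0.00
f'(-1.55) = 0.00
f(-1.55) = 0.00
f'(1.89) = 0.00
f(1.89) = 0.00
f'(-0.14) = 0.00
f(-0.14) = 0.00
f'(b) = 0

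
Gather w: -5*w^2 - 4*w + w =-5*w^2 - 3*w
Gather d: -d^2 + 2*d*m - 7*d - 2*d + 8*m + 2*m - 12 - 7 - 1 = -d^2 + d*(2*m - 9) + 10*m - 20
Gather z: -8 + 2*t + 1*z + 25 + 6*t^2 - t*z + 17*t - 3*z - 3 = 6*t^2 + 19*t + z*(-t - 2) + 14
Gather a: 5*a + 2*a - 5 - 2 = 7*a - 7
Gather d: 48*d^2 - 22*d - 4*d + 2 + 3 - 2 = 48*d^2 - 26*d + 3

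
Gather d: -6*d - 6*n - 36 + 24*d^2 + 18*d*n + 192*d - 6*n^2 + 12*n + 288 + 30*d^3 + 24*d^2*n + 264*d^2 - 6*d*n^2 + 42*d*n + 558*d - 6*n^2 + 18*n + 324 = 30*d^3 + d^2*(24*n + 288) + d*(-6*n^2 + 60*n + 744) - 12*n^2 + 24*n + 576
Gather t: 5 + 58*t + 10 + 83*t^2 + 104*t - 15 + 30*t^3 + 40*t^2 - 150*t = 30*t^3 + 123*t^2 + 12*t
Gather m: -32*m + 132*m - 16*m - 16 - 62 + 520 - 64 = 84*m + 378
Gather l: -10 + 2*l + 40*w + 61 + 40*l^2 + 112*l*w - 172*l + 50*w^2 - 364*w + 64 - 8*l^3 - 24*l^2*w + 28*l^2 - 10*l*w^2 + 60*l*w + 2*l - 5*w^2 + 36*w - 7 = -8*l^3 + l^2*(68 - 24*w) + l*(-10*w^2 + 172*w - 168) + 45*w^2 - 288*w + 108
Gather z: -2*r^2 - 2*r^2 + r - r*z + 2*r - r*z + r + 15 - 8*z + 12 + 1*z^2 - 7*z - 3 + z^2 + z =-4*r^2 + 4*r + 2*z^2 + z*(-2*r - 14) + 24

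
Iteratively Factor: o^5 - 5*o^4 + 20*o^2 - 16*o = (o + 2)*(o^4 - 7*o^3 + 14*o^2 - 8*o) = (o - 1)*(o + 2)*(o^3 - 6*o^2 + 8*o) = (o - 2)*(o - 1)*(o + 2)*(o^2 - 4*o) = (o - 4)*(o - 2)*(o - 1)*(o + 2)*(o)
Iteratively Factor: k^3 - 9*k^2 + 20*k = (k - 4)*(k^2 - 5*k) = k*(k - 4)*(k - 5)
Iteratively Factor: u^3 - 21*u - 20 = (u + 4)*(u^2 - 4*u - 5) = (u - 5)*(u + 4)*(u + 1)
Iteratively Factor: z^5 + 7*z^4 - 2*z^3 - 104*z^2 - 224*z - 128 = (z - 4)*(z^4 + 11*z^3 + 42*z^2 + 64*z + 32) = (z - 4)*(z + 2)*(z^3 + 9*z^2 + 24*z + 16) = (z - 4)*(z + 2)*(z + 4)*(z^2 + 5*z + 4) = (z - 4)*(z + 1)*(z + 2)*(z + 4)*(z + 4)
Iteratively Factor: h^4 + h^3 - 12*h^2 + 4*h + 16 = (h - 2)*(h^3 + 3*h^2 - 6*h - 8) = (h - 2)^2*(h^2 + 5*h + 4) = (h - 2)^2*(h + 4)*(h + 1)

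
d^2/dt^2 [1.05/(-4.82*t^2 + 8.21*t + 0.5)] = (-48.78804*t^2 + 83.10162*t + 1.05*(9.64*t - 8.21)*(19.28*t - 16.42) + 5.061)/(-4.82*t^2 + 8.21*t + 0.5)^3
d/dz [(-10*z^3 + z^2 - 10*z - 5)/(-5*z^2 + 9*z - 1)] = (50*z^4 - 180*z^3 - 11*z^2 - 52*z + 55)/(25*z^4 - 90*z^3 + 91*z^2 - 18*z + 1)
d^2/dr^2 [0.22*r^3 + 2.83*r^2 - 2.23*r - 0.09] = 1.32*r + 5.66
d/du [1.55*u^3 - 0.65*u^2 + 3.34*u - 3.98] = 4.65*u^2 - 1.3*u + 3.34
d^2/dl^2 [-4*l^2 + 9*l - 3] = -8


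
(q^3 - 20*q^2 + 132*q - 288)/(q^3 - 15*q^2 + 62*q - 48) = (q - 6)/(q - 1)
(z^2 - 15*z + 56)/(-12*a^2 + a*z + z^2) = (z^2 - 15*z + 56)/(-12*a^2 + a*z + z^2)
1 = 1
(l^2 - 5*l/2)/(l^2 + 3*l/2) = (2*l - 5)/(2*l + 3)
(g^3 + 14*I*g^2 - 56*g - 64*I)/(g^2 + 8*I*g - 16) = (g^2 + 10*I*g - 16)/(g + 4*I)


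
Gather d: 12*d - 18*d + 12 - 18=-6*d - 6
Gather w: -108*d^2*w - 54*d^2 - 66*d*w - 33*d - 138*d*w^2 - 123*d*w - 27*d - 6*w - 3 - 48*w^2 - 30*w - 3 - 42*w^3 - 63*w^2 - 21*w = -54*d^2 - 60*d - 42*w^3 + w^2*(-138*d - 111) + w*(-108*d^2 - 189*d - 57) - 6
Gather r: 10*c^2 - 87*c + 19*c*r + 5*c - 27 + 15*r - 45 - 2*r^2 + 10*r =10*c^2 - 82*c - 2*r^2 + r*(19*c + 25) - 72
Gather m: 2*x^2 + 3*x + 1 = 2*x^2 + 3*x + 1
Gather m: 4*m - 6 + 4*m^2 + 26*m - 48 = 4*m^2 + 30*m - 54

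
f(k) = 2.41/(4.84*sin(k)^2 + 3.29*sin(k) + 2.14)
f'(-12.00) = -0.61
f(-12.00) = 0.45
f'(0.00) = -1.73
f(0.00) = 1.13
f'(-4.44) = 0.09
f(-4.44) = 0.25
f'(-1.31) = 0.31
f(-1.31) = 0.69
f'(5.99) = -0.45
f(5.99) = 1.51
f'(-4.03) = 0.28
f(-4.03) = 0.32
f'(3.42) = 0.57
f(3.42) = 1.50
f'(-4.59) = 0.04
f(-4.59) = 0.24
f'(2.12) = 0.20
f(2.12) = 0.28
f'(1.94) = 0.12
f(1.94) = 0.26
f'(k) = 2.41*(-9.68*sin(k)*cos(k) - 3.29*cos(k))/(4.84*sin(k)^2 + 3.29*sin(k) + 2.14)^2 = -(23.3288*sin(k) + 7.9289)*cos(k)/(4.84*sin(k)^2 + 3.29*sin(k) + 2.14)^2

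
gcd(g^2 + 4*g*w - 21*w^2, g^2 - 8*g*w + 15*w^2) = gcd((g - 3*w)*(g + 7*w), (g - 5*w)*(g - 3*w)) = -g + 3*w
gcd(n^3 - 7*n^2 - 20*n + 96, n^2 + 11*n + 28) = n + 4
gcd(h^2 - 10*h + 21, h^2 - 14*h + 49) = h - 7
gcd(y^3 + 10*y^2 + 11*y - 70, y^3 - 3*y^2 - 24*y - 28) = 1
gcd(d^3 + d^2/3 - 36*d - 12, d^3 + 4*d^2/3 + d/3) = d + 1/3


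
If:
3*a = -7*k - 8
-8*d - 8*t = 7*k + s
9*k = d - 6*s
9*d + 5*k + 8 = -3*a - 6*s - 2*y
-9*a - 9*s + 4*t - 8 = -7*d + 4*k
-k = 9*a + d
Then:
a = -1184/2019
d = 4152/673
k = -600/673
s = 1592/673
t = -3826/673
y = -24060/673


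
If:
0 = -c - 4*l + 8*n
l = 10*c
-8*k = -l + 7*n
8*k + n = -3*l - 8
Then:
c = -32/37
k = 207/74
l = -320/37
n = -164/37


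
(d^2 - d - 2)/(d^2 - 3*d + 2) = (d + 1)/(d - 1)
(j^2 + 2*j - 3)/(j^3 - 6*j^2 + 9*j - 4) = (j + 3)/(j^2 - 5*j + 4)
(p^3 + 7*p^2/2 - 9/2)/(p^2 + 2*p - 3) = p + 3/2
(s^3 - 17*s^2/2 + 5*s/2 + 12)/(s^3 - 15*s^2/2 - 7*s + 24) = (s + 1)/(s + 2)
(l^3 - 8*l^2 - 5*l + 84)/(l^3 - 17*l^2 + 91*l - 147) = (l^2 - l - 12)/(l^2 - 10*l + 21)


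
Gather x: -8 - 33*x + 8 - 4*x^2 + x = -4*x^2 - 32*x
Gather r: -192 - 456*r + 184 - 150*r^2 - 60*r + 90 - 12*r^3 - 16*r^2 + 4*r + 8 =-12*r^3 - 166*r^2 - 512*r + 90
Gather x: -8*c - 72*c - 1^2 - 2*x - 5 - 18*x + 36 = -80*c - 20*x + 30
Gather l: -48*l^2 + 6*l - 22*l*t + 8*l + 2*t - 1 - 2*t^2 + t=-48*l^2 + l*(14 - 22*t) - 2*t^2 + 3*t - 1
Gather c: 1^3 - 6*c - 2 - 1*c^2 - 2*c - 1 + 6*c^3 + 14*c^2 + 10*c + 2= 6*c^3 + 13*c^2 + 2*c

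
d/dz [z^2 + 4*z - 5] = 2*z + 4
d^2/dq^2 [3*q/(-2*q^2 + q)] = -24/(8*q^3 - 12*q^2 + 6*q - 1)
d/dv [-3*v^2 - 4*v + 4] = -6*v - 4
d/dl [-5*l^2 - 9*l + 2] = -10*l - 9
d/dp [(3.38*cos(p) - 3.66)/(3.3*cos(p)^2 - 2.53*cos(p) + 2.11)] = (11.154*cos(p)^2 - 24.156*cos(p) + 2.128)*sin(p)/(10.89*cos(p)^4 - 16.698*cos(p)^3 + 20.3269*cos(p)^2 - 10.6766*cos(p) + 4.4521)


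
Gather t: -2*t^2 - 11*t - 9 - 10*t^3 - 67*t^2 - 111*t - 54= -10*t^3 - 69*t^2 - 122*t - 63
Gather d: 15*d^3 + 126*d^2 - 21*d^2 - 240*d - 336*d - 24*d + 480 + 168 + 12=15*d^3 + 105*d^2 - 600*d + 660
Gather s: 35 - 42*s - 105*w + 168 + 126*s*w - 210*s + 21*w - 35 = s*(126*w - 252) - 84*w + 168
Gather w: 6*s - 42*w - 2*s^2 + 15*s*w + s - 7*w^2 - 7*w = -2*s^2 + 7*s - 7*w^2 + w*(15*s - 49)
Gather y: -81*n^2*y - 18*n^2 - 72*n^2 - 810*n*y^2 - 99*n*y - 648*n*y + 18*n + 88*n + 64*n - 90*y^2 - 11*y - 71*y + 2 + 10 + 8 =-90*n^2 + 170*n + y^2*(-810*n - 90) + y*(-81*n^2 - 747*n - 82) + 20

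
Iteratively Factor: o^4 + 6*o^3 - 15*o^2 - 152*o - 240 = (o + 3)*(o^3 + 3*o^2 - 24*o - 80) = (o + 3)*(o + 4)*(o^2 - o - 20) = (o + 3)*(o + 4)^2*(o - 5)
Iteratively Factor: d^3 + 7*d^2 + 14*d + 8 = (d + 4)*(d^2 + 3*d + 2) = (d + 2)*(d + 4)*(d + 1)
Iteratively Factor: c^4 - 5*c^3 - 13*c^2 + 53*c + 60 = (c - 5)*(c^3 - 13*c - 12) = (c - 5)*(c + 3)*(c^2 - 3*c - 4) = (c - 5)*(c + 1)*(c + 3)*(c - 4)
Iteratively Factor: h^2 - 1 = (h + 1)*(h - 1)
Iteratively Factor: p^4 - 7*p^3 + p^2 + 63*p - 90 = (p - 2)*(p^3 - 5*p^2 - 9*p + 45) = (p - 5)*(p - 2)*(p^2 - 9) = (p - 5)*(p - 2)*(p + 3)*(p - 3)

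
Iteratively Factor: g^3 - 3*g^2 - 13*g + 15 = (g - 5)*(g^2 + 2*g - 3) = (g - 5)*(g + 3)*(g - 1)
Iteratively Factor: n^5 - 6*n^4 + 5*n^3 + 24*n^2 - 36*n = (n - 3)*(n^4 - 3*n^3 - 4*n^2 + 12*n) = n*(n - 3)*(n^3 - 3*n^2 - 4*n + 12) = n*(n - 3)*(n + 2)*(n^2 - 5*n + 6) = n*(n - 3)*(n - 2)*(n + 2)*(n - 3)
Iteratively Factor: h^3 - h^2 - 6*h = (h - 3)*(h^2 + 2*h) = h*(h - 3)*(h + 2)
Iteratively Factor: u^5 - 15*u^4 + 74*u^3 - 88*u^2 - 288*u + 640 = (u - 4)*(u^4 - 11*u^3 + 30*u^2 + 32*u - 160) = (u - 4)*(u + 2)*(u^3 - 13*u^2 + 56*u - 80) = (u - 4)^2*(u + 2)*(u^2 - 9*u + 20) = (u - 5)*(u - 4)^2*(u + 2)*(u - 4)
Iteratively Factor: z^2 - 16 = (z + 4)*(z - 4)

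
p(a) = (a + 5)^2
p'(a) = 2*a + 10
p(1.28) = 39.44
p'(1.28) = 12.56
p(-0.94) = 16.48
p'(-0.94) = 8.12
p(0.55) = 30.80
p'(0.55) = 11.10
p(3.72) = 76.04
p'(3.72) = 17.44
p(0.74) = 32.95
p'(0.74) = 11.48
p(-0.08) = 24.21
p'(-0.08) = 9.84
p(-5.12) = 0.01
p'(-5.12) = -0.24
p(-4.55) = 0.20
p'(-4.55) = 0.90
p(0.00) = 25.00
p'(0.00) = 10.00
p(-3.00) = 4.00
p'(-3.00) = 4.00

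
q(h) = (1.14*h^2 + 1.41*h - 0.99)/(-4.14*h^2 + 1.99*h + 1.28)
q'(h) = (2.28*h + 1.41)/(-4.14*h^2 + 1.99*h + 1.28) + (8.28*h - 1.99)*(1.14*h^2 + 1.41*h - 0.99)/(-4.14*h^2 + 1.99*h + 1.28)^2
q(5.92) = -0.36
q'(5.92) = 0.01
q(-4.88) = -0.18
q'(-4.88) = 0.02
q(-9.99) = -0.23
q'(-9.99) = 0.00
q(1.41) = -0.79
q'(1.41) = 0.72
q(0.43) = -0.13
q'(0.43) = 1.60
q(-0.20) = -1.71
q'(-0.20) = 10.04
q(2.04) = -0.56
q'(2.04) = 0.19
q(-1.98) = -0.04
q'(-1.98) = 0.13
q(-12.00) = -0.24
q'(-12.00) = 0.00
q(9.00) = -0.33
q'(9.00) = 0.01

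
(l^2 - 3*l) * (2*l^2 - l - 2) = 2*l^4 - 7*l^3 + l^2 + 6*l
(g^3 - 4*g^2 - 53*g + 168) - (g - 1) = g^3 - 4*g^2 - 54*g + 169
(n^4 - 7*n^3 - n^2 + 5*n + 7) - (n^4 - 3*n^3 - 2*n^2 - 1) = -4*n^3 + n^2 + 5*n + 8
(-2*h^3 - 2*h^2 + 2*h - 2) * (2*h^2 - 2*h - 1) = -4*h^5 + 10*h^3 - 6*h^2 + 2*h + 2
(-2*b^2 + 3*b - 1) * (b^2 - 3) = -2*b^4 + 3*b^3 + 5*b^2 - 9*b + 3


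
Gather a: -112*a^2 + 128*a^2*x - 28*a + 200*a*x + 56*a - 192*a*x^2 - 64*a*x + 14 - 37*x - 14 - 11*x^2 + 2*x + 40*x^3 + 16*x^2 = a^2*(128*x - 112) + a*(-192*x^2 + 136*x + 28) + 40*x^3 + 5*x^2 - 35*x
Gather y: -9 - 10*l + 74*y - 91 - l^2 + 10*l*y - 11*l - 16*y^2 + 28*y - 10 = -l^2 - 21*l - 16*y^2 + y*(10*l + 102) - 110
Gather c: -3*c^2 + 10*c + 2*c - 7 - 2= -3*c^2 + 12*c - 9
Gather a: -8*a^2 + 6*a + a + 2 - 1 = -8*a^2 + 7*a + 1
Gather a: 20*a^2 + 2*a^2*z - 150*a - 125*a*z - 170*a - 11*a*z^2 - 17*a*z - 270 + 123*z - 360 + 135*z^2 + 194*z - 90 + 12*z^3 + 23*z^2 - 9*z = a^2*(2*z + 20) + a*(-11*z^2 - 142*z - 320) + 12*z^3 + 158*z^2 + 308*z - 720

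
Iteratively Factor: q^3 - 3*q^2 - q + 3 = (q - 1)*(q^2 - 2*q - 3) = (q - 3)*(q - 1)*(q + 1)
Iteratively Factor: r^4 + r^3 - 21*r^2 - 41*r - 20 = (r + 4)*(r^3 - 3*r^2 - 9*r - 5) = (r + 1)*(r + 4)*(r^2 - 4*r - 5) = (r - 5)*(r + 1)*(r + 4)*(r + 1)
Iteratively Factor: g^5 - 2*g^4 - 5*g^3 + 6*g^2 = (g - 1)*(g^4 - g^3 - 6*g^2) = (g - 3)*(g - 1)*(g^3 + 2*g^2) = g*(g - 3)*(g - 1)*(g^2 + 2*g) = g^2*(g - 3)*(g - 1)*(g + 2)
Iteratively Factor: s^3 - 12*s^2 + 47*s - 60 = (s - 5)*(s^2 - 7*s + 12) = (s - 5)*(s - 3)*(s - 4)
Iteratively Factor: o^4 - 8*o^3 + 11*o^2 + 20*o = (o - 4)*(o^3 - 4*o^2 - 5*o) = (o - 4)*(o + 1)*(o^2 - 5*o) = o*(o - 4)*(o + 1)*(o - 5)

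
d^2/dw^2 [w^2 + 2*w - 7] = 2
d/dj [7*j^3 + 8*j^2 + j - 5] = 21*j^2 + 16*j + 1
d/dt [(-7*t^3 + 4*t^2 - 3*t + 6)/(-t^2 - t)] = (7*t^4 + 14*t^3 - 7*t^2 + 12*t + 6)/(t^2*(t^2 + 2*t + 1))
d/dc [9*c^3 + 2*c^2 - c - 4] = 27*c^2 + 4*c - 1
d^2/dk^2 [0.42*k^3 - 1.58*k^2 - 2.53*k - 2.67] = 2.52*k - 3.16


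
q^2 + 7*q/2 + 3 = (q + 3/2)*(q + 2)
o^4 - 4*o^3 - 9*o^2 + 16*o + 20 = (o - 5)*(o - 2)*(o + 1)*(o + 2)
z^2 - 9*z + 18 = (z - 6)*(z - 3)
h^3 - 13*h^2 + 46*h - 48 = (h - 8)*(h - 3)*(h - 2)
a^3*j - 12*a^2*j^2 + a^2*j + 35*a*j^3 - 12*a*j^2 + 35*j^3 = (a - 7*j)*(a - 5*j)*(a*j + j)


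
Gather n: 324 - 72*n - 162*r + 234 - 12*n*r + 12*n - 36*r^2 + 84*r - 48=n*(-12*r - 60) - 36*r^2 - 78*r + 510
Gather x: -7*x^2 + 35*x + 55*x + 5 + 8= -7*x^2 + 90*x + 13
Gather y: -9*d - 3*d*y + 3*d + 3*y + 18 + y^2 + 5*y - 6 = -6*d + y^2 + y*(8 - 3*d) + 12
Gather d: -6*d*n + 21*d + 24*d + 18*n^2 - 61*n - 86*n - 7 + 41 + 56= d*(45 - 6*n) + 18*n^2 - 147*n + 90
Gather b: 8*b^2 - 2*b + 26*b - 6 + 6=8*b^2 + 24*b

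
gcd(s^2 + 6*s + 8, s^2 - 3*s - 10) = s + 2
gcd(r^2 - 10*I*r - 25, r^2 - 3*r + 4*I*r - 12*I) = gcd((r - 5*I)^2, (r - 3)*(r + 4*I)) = 1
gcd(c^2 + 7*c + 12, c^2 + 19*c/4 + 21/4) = c + 3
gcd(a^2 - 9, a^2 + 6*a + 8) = 1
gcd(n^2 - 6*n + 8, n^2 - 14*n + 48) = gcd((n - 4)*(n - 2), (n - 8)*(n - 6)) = 1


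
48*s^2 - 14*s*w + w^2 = (-8*s + w)*(-6*s + w)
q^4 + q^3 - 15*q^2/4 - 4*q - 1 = (q - 2)*(q + 1/2)^2*(q + 2)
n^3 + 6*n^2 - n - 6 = (n - 1)*(n + 1)*(n + 6)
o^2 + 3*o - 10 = (o - 2)*(o + 5)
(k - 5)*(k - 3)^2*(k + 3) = k^4 - 8*k^3 + 6*k^2 + 72*k - 135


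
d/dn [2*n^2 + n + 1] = 4*n + 1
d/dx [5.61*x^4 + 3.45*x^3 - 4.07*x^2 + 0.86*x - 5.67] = 22.44*x^3 + 10.35*x^2 - 8.14*x + 0.86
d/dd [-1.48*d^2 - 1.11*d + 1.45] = -2.96*d - 1.11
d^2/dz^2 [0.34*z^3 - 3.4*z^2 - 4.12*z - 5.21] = 2.04*z - 6.8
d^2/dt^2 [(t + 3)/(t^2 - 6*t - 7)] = 2*(3*(1 - t)*(-t^2 + 6*t + 7) - 4*(t - 3)^2*(t + 3))/(-t^2 + 6*t + 7)^3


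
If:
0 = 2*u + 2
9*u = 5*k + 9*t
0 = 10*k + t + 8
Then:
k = -63/85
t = -10/17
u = -1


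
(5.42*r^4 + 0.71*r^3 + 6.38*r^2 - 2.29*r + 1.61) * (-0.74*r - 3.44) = -4.0108*r^5 - 19.1702*r^4 - 7.1636*r^3 - 20.2526*r^2 + 6.6862*r - 5.5384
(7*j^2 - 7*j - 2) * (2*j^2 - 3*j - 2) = 14*j^4 - 35*j^3 + 3*j^2 + 20*j + 4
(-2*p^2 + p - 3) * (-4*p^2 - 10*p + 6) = 8*p^4 + 16*p^3 - 10*p^2 + 36*p - 18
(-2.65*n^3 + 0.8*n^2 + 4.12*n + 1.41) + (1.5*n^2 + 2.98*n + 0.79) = -2.65*n^3 + 2.3*n^2 + 7.1*n + 2.2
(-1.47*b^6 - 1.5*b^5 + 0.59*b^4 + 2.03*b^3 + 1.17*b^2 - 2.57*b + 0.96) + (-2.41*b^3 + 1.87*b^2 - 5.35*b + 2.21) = -1.47*b^6 - 1.5*b^5 + 0.59*b^4 - 0.38*b^3 + 3.04*b^2 - 7.92*b + 3.17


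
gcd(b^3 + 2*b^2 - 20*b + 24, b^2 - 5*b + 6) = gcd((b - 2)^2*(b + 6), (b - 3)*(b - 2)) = b - 2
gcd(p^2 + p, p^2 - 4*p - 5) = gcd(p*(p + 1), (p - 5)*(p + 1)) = p + 1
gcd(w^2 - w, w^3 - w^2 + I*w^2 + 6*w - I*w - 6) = w - 1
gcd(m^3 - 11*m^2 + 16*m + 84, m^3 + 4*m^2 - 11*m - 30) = m + 2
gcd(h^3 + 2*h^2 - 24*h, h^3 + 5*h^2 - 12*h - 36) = h + 6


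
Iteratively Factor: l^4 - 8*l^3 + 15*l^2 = (l - 3)*(l^3 - 5*l^2) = (l - 5)*(l - 3)*(l^2) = l*(l - 5)*(l - 3)*(l)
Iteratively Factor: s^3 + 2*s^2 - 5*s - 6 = (s + 1)*(s^2 + s - 6) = (s + 1)*(s + 3)*(s - 2)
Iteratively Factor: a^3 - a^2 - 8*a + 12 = (a + 3)*(a^2 - 4*a + 4) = (a - 2)*(a + 3)*(a - 2)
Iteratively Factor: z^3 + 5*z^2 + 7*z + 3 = (z + 1)*(z^2 + 4*z + 3) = (z + 1)*(z + 3)*(z + 1)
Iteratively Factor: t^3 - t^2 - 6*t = (t + 2)*(t^2 - 3*t) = (t - 3)*(t + 2)*(t)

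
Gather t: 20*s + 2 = 20*s + 2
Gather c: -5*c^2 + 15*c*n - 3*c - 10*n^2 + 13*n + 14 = -5*c^2 + c*(15*n - 3) - 10*n^2 + 13*n + 14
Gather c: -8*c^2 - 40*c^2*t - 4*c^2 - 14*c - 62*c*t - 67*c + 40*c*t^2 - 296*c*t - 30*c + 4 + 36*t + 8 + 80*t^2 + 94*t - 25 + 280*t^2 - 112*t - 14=c^2*(-40*t - 12) + c*(40*t^2 - 358*t - 111) + 360*t^2 + 18*t - 27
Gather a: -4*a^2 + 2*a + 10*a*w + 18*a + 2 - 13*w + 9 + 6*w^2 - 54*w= -4*a^2 + a*(10*w + 20) + 6*w^2 - 67*w + 11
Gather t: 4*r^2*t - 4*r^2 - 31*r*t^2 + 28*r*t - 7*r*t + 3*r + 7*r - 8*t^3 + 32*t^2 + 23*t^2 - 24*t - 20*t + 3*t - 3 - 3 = -4*r^2 + 10*r - 8*t^3 + t^2*(55 - 31*r) + t*(4*r^2 + 21*r - 41) - 6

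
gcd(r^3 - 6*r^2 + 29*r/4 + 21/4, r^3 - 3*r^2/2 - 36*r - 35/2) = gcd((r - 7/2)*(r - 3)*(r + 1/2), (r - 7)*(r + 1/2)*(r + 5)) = r + 1/2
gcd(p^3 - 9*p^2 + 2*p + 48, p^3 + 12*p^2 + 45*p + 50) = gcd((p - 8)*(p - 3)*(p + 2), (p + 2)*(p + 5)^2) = p + 2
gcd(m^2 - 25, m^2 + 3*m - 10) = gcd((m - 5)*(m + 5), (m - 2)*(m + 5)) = m + 5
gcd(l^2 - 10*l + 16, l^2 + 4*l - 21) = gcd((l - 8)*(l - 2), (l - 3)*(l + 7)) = 1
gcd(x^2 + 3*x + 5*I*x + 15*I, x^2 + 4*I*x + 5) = x + 5*I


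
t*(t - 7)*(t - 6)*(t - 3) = t^4 - 16*t^3 + 81*t^2 - 126*t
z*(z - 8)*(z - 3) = z^3 - 11*z^2 + 24*z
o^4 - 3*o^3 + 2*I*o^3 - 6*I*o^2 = o^2*(o - 3)*(o + 2*I)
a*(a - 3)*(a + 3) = a^3 - 9*a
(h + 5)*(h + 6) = h^2 + 11*h + 30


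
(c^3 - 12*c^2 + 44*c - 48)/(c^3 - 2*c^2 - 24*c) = (c^2 - 6*c + 8)/(c*(c + 4))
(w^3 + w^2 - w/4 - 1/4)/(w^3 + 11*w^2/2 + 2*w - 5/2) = (w + 1/2)/(w + 5)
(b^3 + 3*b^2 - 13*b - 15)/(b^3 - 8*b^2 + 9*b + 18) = (b + 5)/(b - 6)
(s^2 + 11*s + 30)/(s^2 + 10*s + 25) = (s + 6)/(s + 5)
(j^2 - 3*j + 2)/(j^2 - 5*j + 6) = (j - 1)/(j - 3)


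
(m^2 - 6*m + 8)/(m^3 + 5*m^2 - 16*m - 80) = (m - 2)/(m^2 + 9*m + 20)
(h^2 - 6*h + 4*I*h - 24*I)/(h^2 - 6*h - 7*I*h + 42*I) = (h + 4*I)/(h - 7*I)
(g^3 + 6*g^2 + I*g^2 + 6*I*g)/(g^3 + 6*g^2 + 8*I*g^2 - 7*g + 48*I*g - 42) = g/(g + 7*I)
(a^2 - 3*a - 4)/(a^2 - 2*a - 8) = (a + 1)/(a + 2)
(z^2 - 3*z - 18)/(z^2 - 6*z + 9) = (z^2 - 3*z - 18)/(z^2 - 6*z + 9)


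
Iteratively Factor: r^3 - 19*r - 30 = (r + 3)*(r^2 - 3*r - 10) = (r - 5)*(r + 3)*(r + 2)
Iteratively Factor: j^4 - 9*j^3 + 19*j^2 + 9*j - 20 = (j + 1)*(j^3 - 10*j^2 + 29*j - 20) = (j - 5)*(j + 1)*(j^2 - 5*j + 4) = (j - 5)*(j - 4)*(j + 1)*(j - 1)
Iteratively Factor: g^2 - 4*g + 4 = (g - 2)*(g - 2)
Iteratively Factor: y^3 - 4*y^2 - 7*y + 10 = (y - 5)*(y^2 + y - 2) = (y - 5)*(y - 1)*(y + 2)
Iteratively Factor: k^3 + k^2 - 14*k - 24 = (k + 3)*(k^2 - 2*k - 8) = (k - 4)*(k + 3)*(k + 2)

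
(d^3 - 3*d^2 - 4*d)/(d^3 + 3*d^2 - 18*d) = (d^2 - 3*d - 4)/(d^2 + 3*d - 18)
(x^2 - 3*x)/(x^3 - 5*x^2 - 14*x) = (3 - x)/(-x^2 + 5*x + 14)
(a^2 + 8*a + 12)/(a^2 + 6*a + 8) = (a + 6)/(a + 4)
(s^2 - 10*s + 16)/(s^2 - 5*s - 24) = (s - 2)/(s + 3)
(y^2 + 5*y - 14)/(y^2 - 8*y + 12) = (y + 7)/(y - 6)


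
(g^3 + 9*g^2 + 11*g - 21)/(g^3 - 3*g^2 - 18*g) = (g^2 + 6*g - 7)/(g*(g - 6))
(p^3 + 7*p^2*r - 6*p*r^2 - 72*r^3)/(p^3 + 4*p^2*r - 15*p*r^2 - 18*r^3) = (p + 4*r)/(p + r)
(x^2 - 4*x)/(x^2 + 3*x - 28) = x/(x + 7)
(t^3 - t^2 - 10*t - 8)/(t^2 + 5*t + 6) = (t^2 - 3*t - 4)/(t + 3)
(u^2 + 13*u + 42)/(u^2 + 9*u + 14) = (u + 6)/(u + 2)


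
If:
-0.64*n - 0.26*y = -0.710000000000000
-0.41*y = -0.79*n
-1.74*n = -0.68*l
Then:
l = 1.59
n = 0.62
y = 1.20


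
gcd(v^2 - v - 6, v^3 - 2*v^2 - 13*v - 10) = v + 2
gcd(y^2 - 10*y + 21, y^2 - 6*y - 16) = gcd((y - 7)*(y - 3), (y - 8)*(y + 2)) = 1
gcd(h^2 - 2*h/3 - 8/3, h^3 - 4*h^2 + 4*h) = h - 2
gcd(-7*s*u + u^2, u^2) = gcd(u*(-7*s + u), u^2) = u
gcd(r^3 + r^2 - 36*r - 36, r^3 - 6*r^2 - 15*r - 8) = r + 1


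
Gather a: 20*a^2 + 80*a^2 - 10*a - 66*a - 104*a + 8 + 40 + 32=100*a^2 - 180*a + 80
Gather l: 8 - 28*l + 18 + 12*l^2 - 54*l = 12*l^2 - 82*l + 26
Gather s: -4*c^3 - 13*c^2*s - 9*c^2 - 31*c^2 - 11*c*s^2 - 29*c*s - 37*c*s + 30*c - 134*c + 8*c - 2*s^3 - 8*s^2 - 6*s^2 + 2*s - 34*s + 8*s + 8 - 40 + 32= -4*c^3 - 40*c^2 - 96*c - 2*s^3 + s^2*(-11*c - 14) + s*(-13*c^2 - 66*c - 24)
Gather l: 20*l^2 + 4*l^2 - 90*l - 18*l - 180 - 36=24*l^2 - 108*l - 216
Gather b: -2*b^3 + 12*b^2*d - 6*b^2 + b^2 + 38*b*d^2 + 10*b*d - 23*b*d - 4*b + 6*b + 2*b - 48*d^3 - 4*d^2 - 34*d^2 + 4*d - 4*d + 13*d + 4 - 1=-2*b^3 + b^2*(12*d - 5) + b*(38*d^2 - 13*d + 4) - 48*d^3 - 38*d^2 + 13*d + 3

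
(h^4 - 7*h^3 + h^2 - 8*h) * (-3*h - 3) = -3*h^5 + 18*h^4 + 18*h^3 + 21*h^2 + 24*h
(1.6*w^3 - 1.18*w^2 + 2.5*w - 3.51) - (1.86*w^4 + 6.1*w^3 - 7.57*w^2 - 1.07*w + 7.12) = -1.86*w^4 - 4.5*w^3 + 6.39*w^2 + 3.57*w - 10.63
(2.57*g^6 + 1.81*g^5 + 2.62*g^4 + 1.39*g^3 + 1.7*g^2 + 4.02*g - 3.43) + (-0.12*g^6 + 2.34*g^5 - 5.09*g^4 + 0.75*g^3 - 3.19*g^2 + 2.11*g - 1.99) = 2.45*g^6 + 4.15*g^5 - 2.47*g^4 + 2.14*g^3 - 1.49*g^2 + 6.13*g - 5.42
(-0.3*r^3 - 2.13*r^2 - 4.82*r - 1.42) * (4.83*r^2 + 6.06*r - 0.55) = -1.449*r^5 - 12.1059*r^4 - 36.0234*r^3 - 34.8963*r^2 - 5.9542*r + 0.781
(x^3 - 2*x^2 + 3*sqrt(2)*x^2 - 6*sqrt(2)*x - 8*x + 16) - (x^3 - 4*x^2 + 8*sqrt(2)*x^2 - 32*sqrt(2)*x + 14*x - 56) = -5*sqrt(2)*x^2 + 2*x^2 - 22*x + 26*sqrt(2)*x + 72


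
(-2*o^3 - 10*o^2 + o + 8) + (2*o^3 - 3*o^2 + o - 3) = -13*o^2 + 2*o + 5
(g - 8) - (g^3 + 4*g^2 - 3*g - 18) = -g^3 - 4*g^2 + 4*g + 10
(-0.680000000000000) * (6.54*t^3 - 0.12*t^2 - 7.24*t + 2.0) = -4.4472*t^3 + 0.0816*t^2 + 4.9232*t - 1.36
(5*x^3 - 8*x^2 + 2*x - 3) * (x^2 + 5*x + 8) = 5*x^5 + 17*x^4 + 2*x^3 - 57*x^2 + x - 24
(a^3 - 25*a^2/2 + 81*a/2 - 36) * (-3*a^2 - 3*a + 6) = -3*a^5 + 69*a^4/2 - 78*a^3 - 177*a^2/2 + 351*a - 216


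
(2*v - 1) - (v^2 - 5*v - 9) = -v^2 + 7*v + 8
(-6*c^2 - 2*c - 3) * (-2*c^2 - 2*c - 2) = 12*c^4 + 16*c^3 + 22*c^2 + 10*c + 6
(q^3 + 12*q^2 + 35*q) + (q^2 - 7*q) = q^3 + 13*q^2 + 28*q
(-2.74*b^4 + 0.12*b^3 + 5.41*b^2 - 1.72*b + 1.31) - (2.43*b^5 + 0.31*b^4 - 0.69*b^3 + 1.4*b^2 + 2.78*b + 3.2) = -2.43*b^5 - 3.05*b^4 + 0.81*b^3 + 4.01*b^2 - 4.5*b - 1.89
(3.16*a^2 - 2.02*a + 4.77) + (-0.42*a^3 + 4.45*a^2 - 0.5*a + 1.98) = -0.42*a^3 + 7.61*a^2 - 2.52*a + 6.75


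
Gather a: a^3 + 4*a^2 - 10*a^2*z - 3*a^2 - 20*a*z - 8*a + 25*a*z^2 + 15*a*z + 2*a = a^3 + a^2*(1 - 10*z) + a*(25*z^2 - 5*z - 6)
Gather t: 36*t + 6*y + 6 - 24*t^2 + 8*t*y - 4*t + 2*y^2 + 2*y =-24*t^2 + t*(8*y + 32) + 2*y^2 + 8*y + 6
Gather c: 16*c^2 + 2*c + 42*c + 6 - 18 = 16*c^2 + 44*c - 12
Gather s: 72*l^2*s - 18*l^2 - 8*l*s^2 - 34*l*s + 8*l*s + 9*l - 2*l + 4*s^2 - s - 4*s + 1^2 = -18*l^2 + 7*l + s^2*(4 - 8*l) + s*(72*l^2 - 26*l - 5) + 1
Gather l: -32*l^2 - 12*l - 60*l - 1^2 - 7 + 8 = -32*l^2 - 72*l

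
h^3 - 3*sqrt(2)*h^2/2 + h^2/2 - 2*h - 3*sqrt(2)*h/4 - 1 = (h + 1/2)*(h - 2*sqrt(2))*(h + sqrt(2)/2)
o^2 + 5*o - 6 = (o - 1)*(o + 6)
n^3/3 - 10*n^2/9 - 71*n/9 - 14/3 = (n/3 + 1)*(n - 7)*(n + 2/3)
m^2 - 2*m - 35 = (m - 7)*(m + 5)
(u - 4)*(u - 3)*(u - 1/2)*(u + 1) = u^4 - 13*u^3/2 + 8*u^2 + 19*u/2 - 6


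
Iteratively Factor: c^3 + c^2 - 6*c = (c - 2)*(c^2 + 3*c) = (c - 2)*(c + 3)*(c)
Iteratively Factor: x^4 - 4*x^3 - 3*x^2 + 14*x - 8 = (x - 4)*(x^3 - 3*x + 2) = (x - 4)*(x + 2)*(x^2 - 2*x + 1) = (x - 4)*(x - 1)*(x + 2)*(x - 1)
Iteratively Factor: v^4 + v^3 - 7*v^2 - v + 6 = (v - 1)*(v^3 + 2*v^2 - 5*v - 6) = (v - 1)*(v + 3)*(v^2 - v - 2) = (v - 1)*(v + 1)*(v + 3)*(v - 2)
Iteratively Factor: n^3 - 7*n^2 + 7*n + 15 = (n - 3)*(n^2 - 4*n - 5) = (n - 5)*(n - 3)*(n + 1)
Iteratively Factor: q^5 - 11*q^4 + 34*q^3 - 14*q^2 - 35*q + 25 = (q - 1)*(q^4 - 10*q^3 + 24*q^2 + 10*q - 25) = (q - 1)^2*(q^3 - 9*q^2 + 15*q + 25) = (q - 5)*(q - 1)^2*(q^2 - 4*q - 5) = (q - 5)^2*(q - 1)^2*(q + 1)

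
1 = 1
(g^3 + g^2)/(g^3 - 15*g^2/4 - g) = 4*g*(g + 1)/(4*g^2 - 15*g - 4)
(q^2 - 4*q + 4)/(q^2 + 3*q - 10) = (q - 2)/(q + 5)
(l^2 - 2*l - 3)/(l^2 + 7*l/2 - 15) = 2*(l^2 - 2*l - 3)/(2*l^2 + 7*l - 30)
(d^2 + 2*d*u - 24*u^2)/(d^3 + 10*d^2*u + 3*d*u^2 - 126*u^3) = (-d + 4*u)/(-d^2 - 4*d*u + 21*u^2)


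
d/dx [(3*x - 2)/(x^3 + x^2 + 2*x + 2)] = (3*x^3 + 3*x^2 + 6*x - (3*x - 2)*(3*x^2 + 2*x + 2) + 6)/(x^3 + x^2 + 2*x + 2)^2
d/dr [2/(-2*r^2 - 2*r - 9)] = 4*(2*r + 1)/(2*r^2 + 2*r + 9)^2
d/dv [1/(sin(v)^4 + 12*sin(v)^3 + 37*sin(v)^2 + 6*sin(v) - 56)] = -2*(2*sin(v)^3 + 18*sin(v)^2 + 37*sin(v) + 3)*cos(v)/(sin(v)^4 + 12*sin(v)^3 + 37*sin(v)^2 + 6*sin(v) - 56)^2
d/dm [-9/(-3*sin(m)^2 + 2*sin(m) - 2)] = 18*(1 - 3*sin(m))*cos(m)/(3*sin(m)^2 - 2*sin(m) + 2)^2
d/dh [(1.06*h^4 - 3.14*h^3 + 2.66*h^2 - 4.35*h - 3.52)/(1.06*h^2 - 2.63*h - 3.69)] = (2.2472*h^5 - 11.6918*h^4 + 0.870799999999999*h^3 + 32.375*h^2 - 12.1684*h + 6.7939)/(1.1236*h^4 - 5.5756*h^3 - 0.905900000000001*h^2 + 19.4094*h + 13.6161)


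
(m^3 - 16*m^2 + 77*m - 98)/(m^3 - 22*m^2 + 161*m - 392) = (m - 2)/(m - 8)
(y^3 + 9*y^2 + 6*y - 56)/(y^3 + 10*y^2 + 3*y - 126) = (y^2 + 2*y - 8)/(y^2 + 3*y - 18)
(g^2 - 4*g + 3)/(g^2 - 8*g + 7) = (g - 3)/(g - 7)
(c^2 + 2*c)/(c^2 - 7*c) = (c + 2)/(c - 7)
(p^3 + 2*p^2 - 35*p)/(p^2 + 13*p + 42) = p*(p - 5)/(p + 6)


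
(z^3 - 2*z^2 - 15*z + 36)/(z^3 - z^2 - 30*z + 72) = (z^2 + z - 12)/(z^2 + 2*z - 24)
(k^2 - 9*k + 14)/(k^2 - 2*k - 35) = (k - 2)/(k + 5)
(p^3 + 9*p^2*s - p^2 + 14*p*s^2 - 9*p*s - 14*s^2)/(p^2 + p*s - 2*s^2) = (p^2 + 7*p*s - p - 7*s)/(p - s)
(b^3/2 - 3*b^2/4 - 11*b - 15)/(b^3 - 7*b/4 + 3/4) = (2*b^3 - 3*b^2 - 44*b - 60)/(4*b^3 - 7*b + 3)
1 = 1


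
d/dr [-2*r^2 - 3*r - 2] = -4*r - 3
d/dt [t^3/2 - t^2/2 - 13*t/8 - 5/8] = 3*t^2/2 - t - 13/8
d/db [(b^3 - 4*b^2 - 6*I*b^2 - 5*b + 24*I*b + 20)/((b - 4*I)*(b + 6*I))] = (b^4 + 4*I*b^3 + b^2*(89 - 32*I) + b*(-232 - 288*I) - 120 + 536*I)/(b^4 + 4*I*b^3 + 44*b^2 + 96*I*b + 576)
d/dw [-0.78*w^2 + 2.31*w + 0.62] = 2.31 - 1.56*w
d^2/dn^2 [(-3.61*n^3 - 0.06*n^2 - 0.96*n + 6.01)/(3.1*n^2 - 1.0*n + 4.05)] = (-5.6843418860808e-14*n^5 + 64.6039*n^3 + 438.7794*n^2 - 394.74735*n - 148.6354)/(29.791*n^6 - 28.83*n^5 + 126.0615*n^4 - 76.33*n^3 + 164.69325*n^2 - 49.2075*n + 66.430125)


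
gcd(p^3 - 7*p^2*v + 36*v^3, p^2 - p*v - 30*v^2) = p - 6*v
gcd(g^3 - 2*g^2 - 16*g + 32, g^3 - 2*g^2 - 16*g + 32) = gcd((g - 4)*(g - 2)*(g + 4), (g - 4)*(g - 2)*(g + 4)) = g^3 - 2*g^2 - 16*g + 32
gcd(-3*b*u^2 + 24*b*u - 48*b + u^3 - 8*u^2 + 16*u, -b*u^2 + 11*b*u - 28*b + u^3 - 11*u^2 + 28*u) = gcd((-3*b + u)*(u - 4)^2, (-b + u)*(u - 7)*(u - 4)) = u - 4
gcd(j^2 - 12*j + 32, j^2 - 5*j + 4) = j - 4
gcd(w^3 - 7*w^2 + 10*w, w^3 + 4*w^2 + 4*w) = w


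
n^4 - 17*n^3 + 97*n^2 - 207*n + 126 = (n - 7)*(n - 6)*(n - 3)*(n - 1)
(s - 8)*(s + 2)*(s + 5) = s^3 - s^2 - 46*s - 80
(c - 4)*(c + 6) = c^2 + 2*c - 24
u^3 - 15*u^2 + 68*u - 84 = (u - 7)*(u - 6)*(u - 2)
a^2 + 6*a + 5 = (a + 1)*(a + 5)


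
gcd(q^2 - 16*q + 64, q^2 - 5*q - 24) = q - 8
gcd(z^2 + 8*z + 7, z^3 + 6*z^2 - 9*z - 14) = z^2 + 8*z + 7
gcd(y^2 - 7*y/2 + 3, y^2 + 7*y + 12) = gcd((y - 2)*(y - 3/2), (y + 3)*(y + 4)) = 1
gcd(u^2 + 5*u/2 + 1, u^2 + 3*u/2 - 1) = u + 2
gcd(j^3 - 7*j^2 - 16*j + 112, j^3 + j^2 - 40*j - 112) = j^2 - 3*j - 28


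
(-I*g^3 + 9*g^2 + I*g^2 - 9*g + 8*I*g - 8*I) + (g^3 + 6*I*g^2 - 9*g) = g^3 - I*g^3 + 9*g^2 + 7*I*g^2 - 18*g + 8*I*g - 8*I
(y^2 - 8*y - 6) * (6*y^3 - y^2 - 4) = 6*y^5 - 49*y^4 - 28*y^3 + 2*y^2 + 32*y + 24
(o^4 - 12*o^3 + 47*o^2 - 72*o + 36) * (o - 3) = o^5 - 15*o^4 + 83*o^3 - 213*o^2 + 252*o - 108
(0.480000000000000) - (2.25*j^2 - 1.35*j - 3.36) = -2.25*j^2 + 1.35*j + 3.84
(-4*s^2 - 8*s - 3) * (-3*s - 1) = 12*s^3 + 28*s^2 + 17*s + 3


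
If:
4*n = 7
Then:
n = 7/4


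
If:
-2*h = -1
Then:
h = 1/2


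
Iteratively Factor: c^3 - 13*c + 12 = (c + 4)*(c^2 - 4*c + 3) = (c - 1)*(c + 4)*(c - 3)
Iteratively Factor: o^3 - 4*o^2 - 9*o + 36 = (o - 3)*(o^2 - o - 12) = (o - 3)*(o + 3)*(o - 4)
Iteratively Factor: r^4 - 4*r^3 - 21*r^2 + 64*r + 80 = (r - 4)*(r^3 - 21*r - 20) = (r - 4)*(r + 1)*(r^2 - r - 20) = (r - 4)*(r + 1)*(r + 4)*(r - 5)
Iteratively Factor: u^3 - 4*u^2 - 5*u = (u + 1)*(u^2 - 5*u) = u*(u + 1)*(u - 5)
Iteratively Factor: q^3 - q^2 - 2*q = (q + 1)*(q^2 - 2*q) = q*(q + 1)*(q - 2)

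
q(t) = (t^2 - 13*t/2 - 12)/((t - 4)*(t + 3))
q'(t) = (2*t - 13/2)/((t - 4)*(t + 3)) - (t^2 - 13*t/2 - 12)/((t - 4)*(t + 3)^2) - (t^2 - 13*t/2 - 12)/((t - 4)^2*(t + 3))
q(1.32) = 1.63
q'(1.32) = 0.56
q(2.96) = 3.63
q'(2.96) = 2.97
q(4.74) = -3.55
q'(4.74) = 5.78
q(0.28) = 1.13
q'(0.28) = 0.45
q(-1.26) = 0.24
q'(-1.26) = 0.89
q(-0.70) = 0.64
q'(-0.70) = 0.59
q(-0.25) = 0.88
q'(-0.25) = 0.49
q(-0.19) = 0.91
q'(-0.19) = 0.48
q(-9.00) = 1.63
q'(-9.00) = 0.08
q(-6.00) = 2.10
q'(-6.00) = 0.29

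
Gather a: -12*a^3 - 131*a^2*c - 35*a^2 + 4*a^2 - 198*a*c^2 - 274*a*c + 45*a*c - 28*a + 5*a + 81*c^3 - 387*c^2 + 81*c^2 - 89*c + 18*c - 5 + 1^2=-12*a^3 + a^2*(-131*c - 31) + a*(-198*c^2 - 229*c - 23) + 81*c^3 - 306*c^2 - 71*c - 4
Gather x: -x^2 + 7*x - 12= -x^2 + 7*x - 12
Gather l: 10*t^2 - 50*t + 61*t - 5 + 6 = 10*t^2 + 11*t + 1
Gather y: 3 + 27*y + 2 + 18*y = 45*y + 5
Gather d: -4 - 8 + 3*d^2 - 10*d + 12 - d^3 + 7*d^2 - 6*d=-d^3 + 10*d^2 - 16*d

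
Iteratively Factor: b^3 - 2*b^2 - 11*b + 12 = (b - 4)*(b^2 + 2*b - 3) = (b - 4)*(b - 1)*(b + 3)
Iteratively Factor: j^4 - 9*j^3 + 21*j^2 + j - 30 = (j + 1)*(j^3 - 10*j^2 + 31*j - 30) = (j - 2)*(j + 1)*(j^2 - 8*j + 15) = (j - 3)*(j - 2)*(j + 1)*(j - 5)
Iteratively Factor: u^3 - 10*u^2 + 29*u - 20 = (u - 1)*(u^2 - 9*u + 20) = (u - 4)*(u - 1)*(u - 5)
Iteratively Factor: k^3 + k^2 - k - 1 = (k - 1)*(k^2 + 2*k + 1) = (k - 1)*(k + 1)*(k + 1)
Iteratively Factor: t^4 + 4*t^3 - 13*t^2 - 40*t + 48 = (t - 3)*(t^3 + 7*t^2 + 8*t - 16) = (t - 3)*(t + 4)*(t^2 + 3*t - 4) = (t - 3)*(t - 1)*(t + 4)*(t + 4)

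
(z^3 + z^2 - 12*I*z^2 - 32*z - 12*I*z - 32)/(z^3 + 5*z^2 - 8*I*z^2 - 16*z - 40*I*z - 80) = (z^2 + z*(1 - 8*I) - 8*I)/(z^2 + z*(5 - 4*I) - 20*I)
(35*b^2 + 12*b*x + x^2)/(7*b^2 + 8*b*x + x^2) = (5*b + x)/(b + x)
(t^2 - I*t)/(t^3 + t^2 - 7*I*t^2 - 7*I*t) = (t - I)/(t^2 + t - 7*I*t - 7*I)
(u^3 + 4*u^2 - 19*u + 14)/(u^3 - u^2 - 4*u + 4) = (u + 7)/(u + 2)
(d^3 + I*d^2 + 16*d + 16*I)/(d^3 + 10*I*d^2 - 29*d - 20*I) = (d - 4*I)/(d + 5*I)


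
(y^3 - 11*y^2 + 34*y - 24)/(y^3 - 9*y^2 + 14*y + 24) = (y - 1)/(y + 1)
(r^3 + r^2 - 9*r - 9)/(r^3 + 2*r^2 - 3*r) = (r^2 - 2*r - 3)/(r*(r - 1))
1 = 1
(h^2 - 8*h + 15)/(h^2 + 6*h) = (h^2 - 8*h + 15)/(h*(h + 6))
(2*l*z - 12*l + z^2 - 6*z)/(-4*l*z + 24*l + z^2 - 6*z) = (2*l + z)/(-4*l + z)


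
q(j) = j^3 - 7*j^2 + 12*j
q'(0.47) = 6.08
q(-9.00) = -1404.00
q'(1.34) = -1.37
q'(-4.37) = 130.47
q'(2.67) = -3.99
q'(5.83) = 32.35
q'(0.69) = 3.77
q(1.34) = 5.92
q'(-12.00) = 612.00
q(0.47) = 4.20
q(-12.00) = -2880.00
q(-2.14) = -67.54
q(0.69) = 5.28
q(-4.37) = -269.57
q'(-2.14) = 55.70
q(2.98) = 0.06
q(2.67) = 1.17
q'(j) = 3*j^2 - 14*j + 12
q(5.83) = 30.19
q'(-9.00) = 381.00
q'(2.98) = -3.08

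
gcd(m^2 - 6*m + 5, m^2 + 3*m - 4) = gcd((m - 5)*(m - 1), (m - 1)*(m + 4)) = m - 1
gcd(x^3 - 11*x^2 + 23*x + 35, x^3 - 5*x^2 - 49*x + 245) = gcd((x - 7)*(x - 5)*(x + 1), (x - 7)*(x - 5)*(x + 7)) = x^2 - 12*x + 35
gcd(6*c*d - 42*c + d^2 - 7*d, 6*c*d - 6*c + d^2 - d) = 6*c + d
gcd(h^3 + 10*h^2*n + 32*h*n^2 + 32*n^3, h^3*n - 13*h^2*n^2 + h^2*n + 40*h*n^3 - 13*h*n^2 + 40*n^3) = 1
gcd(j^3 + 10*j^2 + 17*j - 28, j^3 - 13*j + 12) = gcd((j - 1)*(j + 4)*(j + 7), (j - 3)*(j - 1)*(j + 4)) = j^2 + 3*j - 4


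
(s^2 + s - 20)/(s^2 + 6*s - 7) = (s^2 + s - 20)/(s^2 + 6*s - 7)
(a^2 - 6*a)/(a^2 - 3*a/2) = 2*(a - 6)/(2*a - 3)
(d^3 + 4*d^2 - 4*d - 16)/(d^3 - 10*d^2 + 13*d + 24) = (d^3 + 4*d^2 - 4*d - 16)/(d^3 - 10*d^2 + 13*d + 24)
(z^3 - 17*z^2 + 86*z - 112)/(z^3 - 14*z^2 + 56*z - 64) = (z - 7)/(z - 4)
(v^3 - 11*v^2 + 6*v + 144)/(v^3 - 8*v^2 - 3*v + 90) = (v - 8)/(v - 5)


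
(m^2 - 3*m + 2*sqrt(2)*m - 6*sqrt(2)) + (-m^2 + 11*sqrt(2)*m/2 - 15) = -3*m + 15*sqrt(2)*m/2 - 15 - 6*sqrt(2)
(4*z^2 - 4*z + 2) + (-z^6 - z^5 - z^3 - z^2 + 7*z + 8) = -z^6 - z^5 - z^3 + 3*z^2 + 3*z + 10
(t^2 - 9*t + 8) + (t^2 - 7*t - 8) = 2*t^2 - 16*t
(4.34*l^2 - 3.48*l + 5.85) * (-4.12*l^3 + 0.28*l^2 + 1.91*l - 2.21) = -17.8808*l^5 + 15.5528*l^4 - 16.787*l^3 - 14.6002*l^2 + 18.8643*l - 12.9285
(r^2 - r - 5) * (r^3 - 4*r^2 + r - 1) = r^5 - 5*r^4 + 18*r^2 - 4*r + 5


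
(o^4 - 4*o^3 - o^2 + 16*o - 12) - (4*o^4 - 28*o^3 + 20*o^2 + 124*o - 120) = -3*o^4 + 24*o^3 - 21*o^2 - 108*o + 108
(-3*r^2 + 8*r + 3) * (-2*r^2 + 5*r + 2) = 6*r^4 - 31*r^3 + 28*r^2 + 31*r + 6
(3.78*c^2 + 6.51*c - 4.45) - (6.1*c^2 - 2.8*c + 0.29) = -2.32*c^2 + 9.31*c - 4.74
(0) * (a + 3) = 0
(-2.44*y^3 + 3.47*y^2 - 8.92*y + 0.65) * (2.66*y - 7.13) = -6.4904*y^4 + 26.6274*y^3 - 48.4683*y^2 + 65.3286*y - 4.6345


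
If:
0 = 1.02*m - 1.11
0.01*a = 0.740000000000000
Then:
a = 74.00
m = 1.09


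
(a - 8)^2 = a^2 - 16*a + 64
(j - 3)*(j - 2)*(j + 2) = j^3 - 3*j^2 - 4*j + 12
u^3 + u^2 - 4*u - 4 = (u - 2)*(u + 1)*(u + 2)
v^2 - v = v*(v - 1)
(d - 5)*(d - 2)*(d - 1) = d^3 - 8*d^2 + 17*d - 10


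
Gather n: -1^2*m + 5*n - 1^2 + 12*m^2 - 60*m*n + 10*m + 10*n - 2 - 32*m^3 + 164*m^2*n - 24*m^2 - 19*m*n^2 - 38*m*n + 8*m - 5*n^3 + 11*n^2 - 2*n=-32*m^3 - 12*m^2 + 17*m - 5*n^3 + n^2*(11 - 19*m) + n*(164*m^2 - 98*m + 13) - 3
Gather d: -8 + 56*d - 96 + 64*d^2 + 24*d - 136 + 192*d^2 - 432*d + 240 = 256*d^2 - 352*d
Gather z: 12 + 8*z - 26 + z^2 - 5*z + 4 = z^2 + 3*z - 10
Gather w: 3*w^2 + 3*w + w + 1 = 3*w^2 + 4*w + 1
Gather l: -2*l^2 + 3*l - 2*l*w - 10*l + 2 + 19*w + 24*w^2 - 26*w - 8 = -2*l^2 + l*(-2*w - 7) + 24*w^2 - 7*w - 6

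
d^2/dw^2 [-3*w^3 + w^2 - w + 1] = 2 - 18*w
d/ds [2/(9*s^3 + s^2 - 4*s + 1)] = 2*(-27*s^2 - 2*s + 4)/(9*s^3 + s^2 - 4*s + 1)^2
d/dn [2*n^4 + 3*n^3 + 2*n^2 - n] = 8*n^3 + 9*n^2 + 4*n - 1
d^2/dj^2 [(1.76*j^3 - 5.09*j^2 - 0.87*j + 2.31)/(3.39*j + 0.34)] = (40.452192*j^3 + 12.171456*j^2 + 1.220736*j + 53.922218)/(38.958219*j^3 + 11.721942*j^2 + 1.175652*j + 0.039304)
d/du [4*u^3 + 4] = 12*u^2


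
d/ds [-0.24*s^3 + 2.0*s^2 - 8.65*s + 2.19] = -0.72*s^2 + 4.0*s - 8.65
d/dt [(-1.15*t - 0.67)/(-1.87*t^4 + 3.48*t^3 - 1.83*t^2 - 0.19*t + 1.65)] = (-6.4515*t^4 + 2.9924*t^3 + 4.8903*t^2 - 2.4522*t - 2.0248)/(3.4969*t^8 - 13.0152*t^7 + 18.9546*t^6 - 12.0262*t^5 - 4.1445*t^4 + 12.1794*t^3 - 6.0029*t^2 - 0.627*t + 2.7225)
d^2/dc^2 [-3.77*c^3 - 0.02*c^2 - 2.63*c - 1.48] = -22.62*c - 0.04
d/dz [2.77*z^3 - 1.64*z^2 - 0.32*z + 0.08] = 8.31*z^2 - 3.28*z - 0.32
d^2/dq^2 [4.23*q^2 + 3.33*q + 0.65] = 8.46000000000000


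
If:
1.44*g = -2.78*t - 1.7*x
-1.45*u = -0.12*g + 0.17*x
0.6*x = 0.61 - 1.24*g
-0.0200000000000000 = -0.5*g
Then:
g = 0.04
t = -0.59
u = -0.11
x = 0.93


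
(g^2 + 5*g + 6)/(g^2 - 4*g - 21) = (g + 2)/(g - 7)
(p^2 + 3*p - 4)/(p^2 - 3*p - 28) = (p - 1)/(p - 7)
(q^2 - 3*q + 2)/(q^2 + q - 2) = (q - 2)/(q + 2)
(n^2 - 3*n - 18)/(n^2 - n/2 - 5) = 2*(-n^2 + 3*n + 18)/(-2*n^2 + n + 10)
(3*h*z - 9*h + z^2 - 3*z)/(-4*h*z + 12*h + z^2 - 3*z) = (3*h + z)/(-4*h + z)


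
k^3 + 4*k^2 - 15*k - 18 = (k - 3)*(k + 1)*(k + 6)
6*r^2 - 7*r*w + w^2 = (-6*r + w)*(-r + w)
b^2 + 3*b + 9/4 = (b + 3/2)^2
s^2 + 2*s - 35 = (s - 5)*(s + 7)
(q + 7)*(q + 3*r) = q^2 + 3*q*r + 7*q + 21*r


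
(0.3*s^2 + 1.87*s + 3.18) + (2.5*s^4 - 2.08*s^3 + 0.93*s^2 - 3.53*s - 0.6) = 2.5*s^4 - 2.08*s^3 + 1.23*s^2 - 1.66*s + 2.58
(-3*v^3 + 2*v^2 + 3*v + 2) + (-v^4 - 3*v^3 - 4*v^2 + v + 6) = -v^4 - 6*v^3 - 2*v^2 + 4*v + 8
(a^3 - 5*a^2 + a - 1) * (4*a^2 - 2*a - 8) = 4*a^5 - 22*a^4 + 6*a^3 + 34*a^2 - 6*a + 8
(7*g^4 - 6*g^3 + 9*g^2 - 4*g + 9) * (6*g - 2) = 42*g^5 - 50*g^4 + 66*g^3 - 42*g^2 + 62*g - 18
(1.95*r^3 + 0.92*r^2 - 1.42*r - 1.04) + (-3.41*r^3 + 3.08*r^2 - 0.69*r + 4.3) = -1.46*r^3 + 4.0*r^2 - 2.11*r + 3.26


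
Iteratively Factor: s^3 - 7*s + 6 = (s + 3)*(s^2 - 3*s + 2) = (s - 1)*(s + 3)*(s - 2)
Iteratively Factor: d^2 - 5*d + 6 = (d - 3)*(d - 2)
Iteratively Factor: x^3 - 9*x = (x)*(x^2 - 9) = x*(x + 3)*(x - 3)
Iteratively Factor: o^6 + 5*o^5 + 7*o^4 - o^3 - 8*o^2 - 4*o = (o + 2)*(o^5 + 3*o^4 + o^3 - 3*o^2 - 2*o) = (o - 1)*(o + 2)*(o^4 + 4*o^3 + 5*o^2 + 2*o) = (o - 1)*(o + 1)*(o + 2)*(o^3 + 3*o^2 + 2*o) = (o - 1)*(o + 1)^2*(o + 2)*(o^2 + 2*o) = o*(o - 1)*(o + 1)^2*(o + 2)*(o + 2)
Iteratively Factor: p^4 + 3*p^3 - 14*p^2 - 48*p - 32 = (p + 2)*(p^3 + p^2 - 16*p - 16) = (p + 1)*(p + 2)*(p^2 - 16) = (p - 4)*(p + 1)*(p + 2)*(p + 4)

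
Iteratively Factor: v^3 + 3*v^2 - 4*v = (v + 4)*(v^2 - v) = v*(v + 4)*(v - 1)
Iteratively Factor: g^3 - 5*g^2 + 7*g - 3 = (g - 1)*(g^2 - 4*g + 3) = (g - 1)^2*(g - 3)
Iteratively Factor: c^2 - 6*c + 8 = (c - 2)*(c - 4)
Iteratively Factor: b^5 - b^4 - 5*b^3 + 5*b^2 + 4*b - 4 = (b + 1)*(b^4 - 2*b^3 - 3*b^2 + 8*b - 4) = (b - 1)*(b + 1)*(b^3 - b^2 - 4*b + 4) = (b - 2)*(b - 1)*(b + 1)*(b^2 + b - 2) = (b - 2)*(b - 1)*(b + 1)*(b + 2)*(b - 1)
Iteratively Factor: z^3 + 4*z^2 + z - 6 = (z + 3)*(z^2 + z - 2) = (z - 1)*(z + 3)*(z + 2)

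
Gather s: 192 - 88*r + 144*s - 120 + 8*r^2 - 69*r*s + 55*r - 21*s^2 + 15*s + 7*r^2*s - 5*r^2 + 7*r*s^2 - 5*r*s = 3*r^2 - 33*r + s^2*(7*r - 21) + s*(7*r^2 - 74*r + 159) + 72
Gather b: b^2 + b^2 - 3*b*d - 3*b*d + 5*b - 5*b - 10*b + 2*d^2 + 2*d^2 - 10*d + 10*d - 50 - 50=2*b^2 + b*(-6*d - 10) + 4*d^2 - 100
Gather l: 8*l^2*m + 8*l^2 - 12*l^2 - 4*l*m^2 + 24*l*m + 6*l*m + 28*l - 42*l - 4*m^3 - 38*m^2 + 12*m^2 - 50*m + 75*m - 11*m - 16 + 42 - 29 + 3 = l^2*(8*m - 4) + l*(-4*m^2 + 30*m - 14) - 4*m^3 - 26*m^2 + 14*m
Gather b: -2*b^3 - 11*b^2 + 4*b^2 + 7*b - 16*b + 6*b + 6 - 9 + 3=-2*b^3 - 7*b^2 - 3*b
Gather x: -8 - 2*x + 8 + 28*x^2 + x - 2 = 28*x^2 - x - 2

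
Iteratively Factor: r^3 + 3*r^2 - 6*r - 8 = (r + 4)*(r^2 - r - 2) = (r - 2)*(r + 4)*(r + 1)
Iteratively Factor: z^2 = (z)*(z)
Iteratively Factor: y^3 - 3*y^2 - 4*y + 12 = (y - 3)*(y^2 - 4) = (y - 3)*(y - 2)*(y + 2)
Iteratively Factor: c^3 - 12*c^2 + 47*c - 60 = (c - 4)*(c^2 - 8*c + 15) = (c - 5)*(c - 4)*(c - 3)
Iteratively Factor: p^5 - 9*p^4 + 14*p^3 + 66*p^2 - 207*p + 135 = (p - 3)*(p^4 - 6*p^3 - 4*p^2 + 54*p - 45) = (p - 3)*(p - 1)*(p^3 - 5*p^2 - 9*p + 45) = (p - 5)*(p - 3)*(p - 1)*(p^2 - 9) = (p - 5)*(p - 3)^2*(p - 1)*(p + 3)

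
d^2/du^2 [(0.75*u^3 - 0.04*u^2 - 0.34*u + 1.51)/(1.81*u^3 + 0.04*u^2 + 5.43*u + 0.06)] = (-7.105427357601e-15*u^7 - 0.370688*u^6 - 50.910594*u^5 + 60.596628*u^4 + 52.733282*u^3 + 90.968658*u^2 + 1.005012*u + 89.258406)/(5.929741*u^9 + 0.393132*u^8 + 53.376357*u^7 + 2.948554*u^6 + 160.155135*u^5 + 7.076664*u^4 + 160.200747*u^3 + 5.307714*u^2 + 0.058644*u + 0.000216)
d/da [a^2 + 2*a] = 2*a + 2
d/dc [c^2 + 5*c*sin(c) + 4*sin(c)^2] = 5*c*cos(c) + 2*c + 5*sin(c) + 4*sin(2*c)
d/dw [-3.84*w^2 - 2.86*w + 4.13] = -7.68*w - 2.86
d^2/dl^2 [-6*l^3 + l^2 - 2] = 2 - 36*l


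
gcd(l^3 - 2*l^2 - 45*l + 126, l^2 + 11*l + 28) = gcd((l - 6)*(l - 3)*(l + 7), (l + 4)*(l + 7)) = l + 7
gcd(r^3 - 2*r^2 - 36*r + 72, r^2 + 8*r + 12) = r + 6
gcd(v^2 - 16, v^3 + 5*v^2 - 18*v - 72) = v - 4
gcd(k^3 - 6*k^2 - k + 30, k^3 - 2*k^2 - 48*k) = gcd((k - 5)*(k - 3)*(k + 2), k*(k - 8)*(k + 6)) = 1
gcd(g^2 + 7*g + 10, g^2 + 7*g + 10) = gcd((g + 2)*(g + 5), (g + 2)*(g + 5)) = g^2 + 7*g + 10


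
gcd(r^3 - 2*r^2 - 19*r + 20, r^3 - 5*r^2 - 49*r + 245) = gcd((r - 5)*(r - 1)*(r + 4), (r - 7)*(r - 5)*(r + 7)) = r - 5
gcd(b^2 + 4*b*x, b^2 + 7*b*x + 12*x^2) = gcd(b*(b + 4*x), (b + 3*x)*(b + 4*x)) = b + 4*x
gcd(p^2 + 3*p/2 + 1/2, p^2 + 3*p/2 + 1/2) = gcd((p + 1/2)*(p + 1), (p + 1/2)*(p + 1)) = p^2 + 3*p/2 + 1/2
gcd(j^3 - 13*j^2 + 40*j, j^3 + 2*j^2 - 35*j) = j^2 - 5*j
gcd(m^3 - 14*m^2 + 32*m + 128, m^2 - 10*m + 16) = m - 8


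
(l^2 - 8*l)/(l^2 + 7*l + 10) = l*(l - 8)/(l^2 + 7*l + 10)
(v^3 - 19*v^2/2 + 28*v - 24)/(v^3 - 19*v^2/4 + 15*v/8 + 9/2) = 4*(v - 4)/(4*v + 3)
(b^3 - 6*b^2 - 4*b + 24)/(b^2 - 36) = (b^2 - 4)/(b + 6)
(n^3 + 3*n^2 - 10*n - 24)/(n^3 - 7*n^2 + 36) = (n + 4)/(n - 6)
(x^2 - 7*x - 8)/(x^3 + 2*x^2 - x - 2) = (x - 8)/(x^2 + x - 2)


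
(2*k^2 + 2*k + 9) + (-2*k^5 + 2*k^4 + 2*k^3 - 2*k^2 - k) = -2*k^5 + 2*k^4 + 2*k^3 + k + 9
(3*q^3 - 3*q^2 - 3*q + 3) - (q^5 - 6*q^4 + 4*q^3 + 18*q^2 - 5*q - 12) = -q^5 + 6*q^4 - q^3 - 21*q^2 + 2*q + 15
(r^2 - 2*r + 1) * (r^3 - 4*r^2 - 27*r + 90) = r^5 - 6*r^4 - 18*r^3 + 140*r^2 - 207*r + 90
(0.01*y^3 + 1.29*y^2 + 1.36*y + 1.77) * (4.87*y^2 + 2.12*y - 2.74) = 0.0487*y^5 + 6.3035*y^4 + 9.3306*y^3 + 7.9685*y^2 + 0.0259999999999998*y - 4.8498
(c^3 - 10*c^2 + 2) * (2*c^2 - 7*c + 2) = 2*c^5 - 27*c^4 + 72*c^3 - 16*c^2 - 14*c + 4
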